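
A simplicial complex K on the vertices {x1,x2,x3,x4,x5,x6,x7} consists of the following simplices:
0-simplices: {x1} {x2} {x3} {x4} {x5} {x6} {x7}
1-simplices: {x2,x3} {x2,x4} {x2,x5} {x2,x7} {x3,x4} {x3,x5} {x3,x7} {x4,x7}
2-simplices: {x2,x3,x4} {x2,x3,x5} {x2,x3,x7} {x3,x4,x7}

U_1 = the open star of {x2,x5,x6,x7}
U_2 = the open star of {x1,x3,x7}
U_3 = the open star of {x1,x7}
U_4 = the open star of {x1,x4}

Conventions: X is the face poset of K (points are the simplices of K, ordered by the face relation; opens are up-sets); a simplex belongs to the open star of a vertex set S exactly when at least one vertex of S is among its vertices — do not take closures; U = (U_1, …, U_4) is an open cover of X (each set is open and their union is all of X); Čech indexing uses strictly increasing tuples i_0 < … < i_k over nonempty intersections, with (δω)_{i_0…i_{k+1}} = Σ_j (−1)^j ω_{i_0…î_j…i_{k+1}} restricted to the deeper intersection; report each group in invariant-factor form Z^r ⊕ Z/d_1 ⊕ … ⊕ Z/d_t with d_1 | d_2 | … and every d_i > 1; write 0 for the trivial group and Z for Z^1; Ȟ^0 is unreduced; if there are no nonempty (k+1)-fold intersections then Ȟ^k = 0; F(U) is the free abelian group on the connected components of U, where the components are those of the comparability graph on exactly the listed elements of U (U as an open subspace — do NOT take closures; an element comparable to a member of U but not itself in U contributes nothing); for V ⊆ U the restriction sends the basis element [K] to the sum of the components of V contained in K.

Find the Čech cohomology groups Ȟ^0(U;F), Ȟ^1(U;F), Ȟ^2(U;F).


nerve of the cover:
  U1={{x2},{x5},{x6},{x7},{x2,x3},{x2,x4},{x2,x5},{x2,x7},{x3,x5},{x3,x7},{x4,x7},{x2,x3,x4},{x2,x3,x5},{x2,x3,x7},{x3,x4,x7}} U2={{x1},{x3},{x7},{x2,x3},{x2,x7},{x3,x4},{x3,x5},{x3,x7},{x4,x7},{x2,x3,x4},{x2,x3,x5},{x2,x3,x7},{x3,x4,x7}} U3={{x1},{x7},{x2,x7},{x3,x7},{x4,x7},{x2,x3,x7},{x3,x4,x7}} U4={{x1},{x4},{x2,x4},{x3,x4},{x4,x7},{x2,x3,x4},{x3,x4,x7}}
  U12={{x7},{x2,x3},{x2,x7},{x3,x5},{x3,x7},{x4,x7},{x2,x3,x4},{x2,x3,x5},{x2,x3,x7},{x3,x4,x7}} U13={{x7},{x2,x7},{x3,x7},{x4,x7},{x2,x3,x7},{x3,x4,x7}} U14={{x2,x4},{x4,x7},{x2,x3,x4},{x3,x4,x7}} U23={{x1},{x7},{x2,x7},{x3,x7},{x4,x7},{x2,x3,x7},{x3,x4,x7}} U24={{x1},{x3,x4},{x4,x7},{x2,x3,x4},{x3,x4,x7}} U34={{x1},{x4,x7},{x3,x4,x7}}
  U123={{x7},{x2,x7},{x3,x7},{x4,x7},{x2,x3,x7},{x3,x4,x7}} U124={{x4,x7},{x2,x3,x4},{x3,x4,x7}} U134={{x4,x7},{x3,x4,x7}} U234={{x1},{x4,x7},{x3,x4,x7}}
  U1234={{x4,x7},{x3,x4,x7}}
components per intersection:
  U1: {{x2},{x5},{x7},{x2,x3},{x2,x4},{x2,x5},{x2,x7},{x3,x5},{x3,x7},{x4,x7},{x2,x3,x4},{x2,x3,x5},{x2,x3,x7},{x3,x4,x7}} {{x6}}
  U2: {{x1}} {{x3},{x7},{x2,x3},{x2,x7},{x3,x4},{x3,x5},{x3,x7},{x4,x7},{x2,x3,x4},{x2,x3,x5},{x2,x3,x7},{x3,x4,x7}}
  U3: {{x1}} {{x7},{x2,x7},{x3,x7},{x4,x7},{x2,x3,x7},{x3,x4,x7}}
  U4: {{x1}} {{x4},{x2,x4},{x3,x4},{x4,x7},{x2,x3,x4},{x3,x4,x7}}
  U12: {{x7},{x2,x3},{x2,x7},{x3,x5},{x3,x7},{x4,x7},{x2,x3,x4},{x2,x3,x5},{x2,x3,x7},{x3,x4,x7}}
  U13: {{x7},{x2,x7},{x3,x7},{x4,x7},{x2,x3,x7},{x3,x4,x7}}
  U14: {{x2,x4},{x2,x3,x4}} {{x4,x7},{x3,x4,x7}}
  U23: {{x1}} {{x7},{x2,x7},{x3,x7},{x4,x7},{x2,x3,x7},{x3,x4,x7}}
  U24: {{x1}} {{x3,x4},{x4,x7},{x2,x3,x4},{x3,x4,x7}}
  U34: {{x1}} {{x4,x7},{x3,x4,x7}}
  U123: {{x7},{x2,x7},{x3,x7},{x4,x7},{x2,x3,x7},{x3,x4,x7}}
  U124: {{x4,x7},{x3,x4,x7}} {{x2,x3,x4}}
  U134: {{x4,x7},{x3,x4,x7}}
  U234: {{x1}} {{x4,x7},{x3,x4,x7}}
  U1234: {{x4,x7},{x3,x4,x7}}
C dims 8,10,6,1; δ0: rk 5, SNF 1^5; δ1: rk 5, SNF 1^5; δ2: rk 1, SNF 1^1
Ȟ^0 = (8 − 5) − 0 = 3, so Ȟ^0 ≅ Z^3
Ȟ^1 = (10 − 5) − 5 = 0, so Ȟ^1 ≅ 0
Ȟ^2 = (6 − 1) − 5 = 0, so Ȟ^2 ≅ 0

Ȟ^0(U;F) ≅ Z^3; Ȟ^1(U;F) ≅ 0; Ȟ^2(U;F) ≅ 0


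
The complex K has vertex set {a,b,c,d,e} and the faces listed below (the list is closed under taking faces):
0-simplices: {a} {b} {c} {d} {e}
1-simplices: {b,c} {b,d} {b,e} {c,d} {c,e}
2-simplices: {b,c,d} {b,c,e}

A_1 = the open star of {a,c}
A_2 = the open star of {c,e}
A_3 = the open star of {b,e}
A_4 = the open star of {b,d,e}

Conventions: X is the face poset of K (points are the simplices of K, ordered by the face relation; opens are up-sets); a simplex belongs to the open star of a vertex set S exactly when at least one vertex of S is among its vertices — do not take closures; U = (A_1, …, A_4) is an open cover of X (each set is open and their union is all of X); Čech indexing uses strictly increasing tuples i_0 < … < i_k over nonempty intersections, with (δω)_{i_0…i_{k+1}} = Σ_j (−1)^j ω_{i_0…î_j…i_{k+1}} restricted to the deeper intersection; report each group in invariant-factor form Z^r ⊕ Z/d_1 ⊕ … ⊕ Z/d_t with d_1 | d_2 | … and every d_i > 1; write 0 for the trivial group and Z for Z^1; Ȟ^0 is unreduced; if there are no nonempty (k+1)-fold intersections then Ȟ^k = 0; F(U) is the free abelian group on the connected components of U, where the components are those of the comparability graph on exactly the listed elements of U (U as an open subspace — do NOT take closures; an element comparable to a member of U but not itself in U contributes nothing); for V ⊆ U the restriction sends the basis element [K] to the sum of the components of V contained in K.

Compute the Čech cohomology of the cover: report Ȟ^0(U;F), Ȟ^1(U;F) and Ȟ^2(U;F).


cover nerve:
  A1={{a},{c},{b,c},{c,d},{c,e},{b,c,d},{b,c,e}} A2={{c},{e},{b,c},{b,e},{c,d},{c,e},{b,c,d},{b,c,e}} A3={{b},{e},{b,c},{b,d},{b,e},{c,e},{b,c,d},{b,c,e}} A4={{b},{d},{e},{b,c},{b,d},{b,e},{c,d},{c,e},{b,c,d},{b,c,e}}
  A12={{c},{b,c},{c,d},{c,e},{b,c,d},{b,c,e}} A13={{b,c},{c,e},{b,c,d},{b,c,e}} A14={{b,c},{c,d},{c,e},{b,c,d},{b,c,e}} A23={{e},{b,c},{b,e},{c,e},{b,c,d},{b,c,e}} A24={{e},{b,c},{b,e},{c,d},{c,e},{b,c,d},{b,c,e}} A34={{b},{e},{b,c},{b,d},{b,e},{c,e},{b,c,d},{b,c,e}}
  A123={{b,c},{c,e},{b,c,d},{b,c,e}} A124={{b,c},{c,d},{c,e},{b,c,d},{b,c,e}} A134={{b,c},{c,e},{b,c,d},{b,c,e}} A234={{e},{b,c},{b,e},{c,e},{b,c,d},{b,c,e}}
  A1234={{b,c},{c,e},{b,c,d},{b,c,e}}
components per intersection:
  A1: {{a}} {{c},{b,c},{c,d},{c,e},{b,c,d},{b,c,e}}
  A2: {{c},{e},{b,c},{b,e},{c,d},{c,e},{b,c,d},{b,c,e}}
  A3: {{b},{e},{b,c},{b,d},{b,e},{c,e},{b,c,d},{b,c,e}}
  A4: {{b},{d},{e},{b,c},{b,d},{b,e},{c,d},{c,e},{b,c,d},{b,c,e}}
  A12: {{c},{b,c},{c,d},{c,e},{b,c,d},{b,c,e}}
  A13: {{b,c},{c,e},{b,c,d},{b,c,e}}
  A14: {{b,c},{c,d},{c,e},{b,c,d},{b,c,e}}
  A23: {{e},{b,c},{b,e},{c,e},{b,c,d},{b,c,e}}
  A24: {{e},{b,c},{b,e},{c,d},{c,e},{b,c,d},{b,c,e}}
  A34: {{b},{e},{b,c},{b,d},{b,e},{c,e},{b,c,d},{b,c,e}}
  A123: {{b,c},{c,e},{b,c,d},{b,c,e}}
  A124: {{b,c},{c,d},{c,e},{b,c,d},{b,c,e}}
  A134: {{b,c},{c,e},{b,c,d},{b,c,e}}
  A234: {{e},{b,c},{b,e},{c,e},{b,c,d},{b,c,e}}
  A1234: {{b,c},{c,e},{b,c,d},{b,c,e}}
C dims 5,6,4,1; δ0: rk 3, SNF 1^3; δ1: rk 3, SNF 1^3; δ2: rk 1, SNF 1^1
Ȟ^0: (5−3)−0=2 ⇒ Z^2
Ȟ^1: (6−3)−3=0 ⇒ 0
Ȟ^2: (4−1)−3=0 ⇒ 0

Ȟ^0 ≅ Z^2,  Ȟ^1 ≅ 0,  Ȟ^2 ≅ 0


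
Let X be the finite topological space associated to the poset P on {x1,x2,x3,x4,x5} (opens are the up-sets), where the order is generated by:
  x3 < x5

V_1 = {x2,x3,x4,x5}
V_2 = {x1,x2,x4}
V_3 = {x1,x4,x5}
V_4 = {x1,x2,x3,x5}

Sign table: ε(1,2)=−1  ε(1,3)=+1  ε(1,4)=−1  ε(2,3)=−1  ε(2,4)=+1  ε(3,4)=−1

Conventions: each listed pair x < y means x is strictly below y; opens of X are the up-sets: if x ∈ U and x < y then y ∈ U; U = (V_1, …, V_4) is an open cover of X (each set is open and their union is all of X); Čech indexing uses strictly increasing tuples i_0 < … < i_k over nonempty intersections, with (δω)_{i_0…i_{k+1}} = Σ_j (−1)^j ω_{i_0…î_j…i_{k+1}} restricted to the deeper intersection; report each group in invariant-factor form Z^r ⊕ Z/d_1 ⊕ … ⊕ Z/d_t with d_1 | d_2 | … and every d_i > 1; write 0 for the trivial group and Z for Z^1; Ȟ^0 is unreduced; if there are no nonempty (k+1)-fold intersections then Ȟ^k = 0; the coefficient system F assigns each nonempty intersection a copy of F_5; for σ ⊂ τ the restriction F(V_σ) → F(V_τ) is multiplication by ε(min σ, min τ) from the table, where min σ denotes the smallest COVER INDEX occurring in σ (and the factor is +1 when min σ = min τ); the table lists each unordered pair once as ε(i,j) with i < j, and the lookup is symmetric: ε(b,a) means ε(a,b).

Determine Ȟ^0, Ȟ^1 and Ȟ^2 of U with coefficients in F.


intersection data:
  V12={x2,x4} V13={x4,x5} V14={x2,x3,x5} V23={x1,x4} V24={x1,x2} V34={x1,x5}
  V123={x4} V124={x2} V134={x5} V234={x1}
C dims 4,6,4; δ0: rk_F5 3; δ1: rk_F5 3
Ȟ^0 = (4 − 3) − 0 = 1, so Ȟ^0 ≅ Z/5
Ȟ^1 = (6 − 3) − 3 = 0, so Ȟ^1 ≅ 0
Ȟ^2 = (4 − 0) − 3 = 1, so Ȟ^2 ≅ Z/5

Ȟ^0(U;F) ≅ Z/5; Ȟ^1(U;F) ≅ 0; Ȟ^2(U;F) ≅ Z/5


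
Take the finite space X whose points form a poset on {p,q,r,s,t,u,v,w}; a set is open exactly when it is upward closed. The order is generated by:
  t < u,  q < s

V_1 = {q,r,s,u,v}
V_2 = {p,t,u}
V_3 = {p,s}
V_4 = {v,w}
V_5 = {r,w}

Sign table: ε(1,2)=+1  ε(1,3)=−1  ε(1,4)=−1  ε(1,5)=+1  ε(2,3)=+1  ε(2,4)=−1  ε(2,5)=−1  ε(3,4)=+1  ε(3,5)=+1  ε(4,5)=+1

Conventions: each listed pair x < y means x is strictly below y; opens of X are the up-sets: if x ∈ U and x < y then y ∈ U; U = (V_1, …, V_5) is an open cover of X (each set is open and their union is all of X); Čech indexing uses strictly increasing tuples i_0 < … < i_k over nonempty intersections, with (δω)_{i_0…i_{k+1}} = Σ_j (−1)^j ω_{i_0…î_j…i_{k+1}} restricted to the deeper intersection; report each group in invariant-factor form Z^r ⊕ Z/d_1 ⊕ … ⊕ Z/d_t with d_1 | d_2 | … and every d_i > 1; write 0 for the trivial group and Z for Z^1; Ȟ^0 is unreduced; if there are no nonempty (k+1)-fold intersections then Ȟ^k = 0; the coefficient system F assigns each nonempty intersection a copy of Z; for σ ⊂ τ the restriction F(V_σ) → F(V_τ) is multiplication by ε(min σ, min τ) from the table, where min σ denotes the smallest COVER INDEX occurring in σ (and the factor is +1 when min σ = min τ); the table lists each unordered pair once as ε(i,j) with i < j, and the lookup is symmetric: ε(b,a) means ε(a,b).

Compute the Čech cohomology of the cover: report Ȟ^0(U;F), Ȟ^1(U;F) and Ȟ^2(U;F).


nonempty overlaps:
  V12={u} V13={s} V14={v} V15={r} V23={p} V45={w}
C dims 5,6; δ0: rk 5, SNF 1^4·2
degree 0: 5−5−0 = 0 → Ȟ^0 ≅ 0
degree 1: 6−0−5 = 1 plus torsion [2] → Ȟ^1 ≅ Z ⊕ Z/2
degree 2: 0−0−0 = 0 → Ȟ^2 ≅ 0

Ȟ^0(U;F) ≅ 0, Ȟ^1(U;F) ≅ Z ⊕ Z/2 and Ȟ^2(U;F) ≅ 0


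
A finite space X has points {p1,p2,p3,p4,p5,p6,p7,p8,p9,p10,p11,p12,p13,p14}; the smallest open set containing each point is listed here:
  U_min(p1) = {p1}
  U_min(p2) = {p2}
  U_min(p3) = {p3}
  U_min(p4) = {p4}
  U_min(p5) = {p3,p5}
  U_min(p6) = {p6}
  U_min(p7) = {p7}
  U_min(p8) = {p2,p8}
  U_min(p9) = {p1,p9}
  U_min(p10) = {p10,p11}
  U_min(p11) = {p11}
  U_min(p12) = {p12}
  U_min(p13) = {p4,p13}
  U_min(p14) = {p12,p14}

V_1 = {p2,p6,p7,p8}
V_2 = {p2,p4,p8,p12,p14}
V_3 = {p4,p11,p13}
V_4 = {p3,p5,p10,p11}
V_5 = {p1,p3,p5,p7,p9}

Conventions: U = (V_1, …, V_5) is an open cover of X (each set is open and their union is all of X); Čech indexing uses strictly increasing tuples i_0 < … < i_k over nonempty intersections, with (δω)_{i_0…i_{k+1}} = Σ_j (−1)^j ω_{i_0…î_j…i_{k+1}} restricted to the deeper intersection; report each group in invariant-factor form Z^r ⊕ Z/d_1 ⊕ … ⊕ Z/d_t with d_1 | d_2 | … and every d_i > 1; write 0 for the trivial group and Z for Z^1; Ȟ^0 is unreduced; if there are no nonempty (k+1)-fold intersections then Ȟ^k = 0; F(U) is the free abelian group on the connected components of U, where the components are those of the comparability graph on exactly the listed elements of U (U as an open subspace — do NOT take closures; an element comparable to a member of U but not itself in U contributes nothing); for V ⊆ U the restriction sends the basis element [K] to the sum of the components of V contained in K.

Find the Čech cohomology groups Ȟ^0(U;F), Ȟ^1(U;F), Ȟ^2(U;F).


Ȟ^0(U;F) ≅ Z^8,  Ȟ^1(U;F) ≅ 0,  Ȟ^2(U;F) ≅ 0

cover nerve:
  V12={p2,p8} V15={p7} V23={p4} V34={p11} V45={p3,p5}
components per intersection:
  V1: {p2,p8} {p6} {p7}
  V2: {p2,p8} {p4} {p12,p14}
  V3: {p4,p13} {p11}
  V4: {p3,p5} {p10,p11}
  V5: {p1,p9} {p3,p5} {p7}
  V12: {p2,p8}
  V15: {p7}
  V23: {p4}
  V34: {p11}
  V45: {p3,p5}
C dims 13,5; δ0: rk 5, SNF 1^5
Ȟ^0: (13−5)−0=8 ⇒ Z^8
Ȟ^1: (5−0)−5=0 ⇒ 0
Ȟ^2: (0−0)−0=0 ⇒ 0


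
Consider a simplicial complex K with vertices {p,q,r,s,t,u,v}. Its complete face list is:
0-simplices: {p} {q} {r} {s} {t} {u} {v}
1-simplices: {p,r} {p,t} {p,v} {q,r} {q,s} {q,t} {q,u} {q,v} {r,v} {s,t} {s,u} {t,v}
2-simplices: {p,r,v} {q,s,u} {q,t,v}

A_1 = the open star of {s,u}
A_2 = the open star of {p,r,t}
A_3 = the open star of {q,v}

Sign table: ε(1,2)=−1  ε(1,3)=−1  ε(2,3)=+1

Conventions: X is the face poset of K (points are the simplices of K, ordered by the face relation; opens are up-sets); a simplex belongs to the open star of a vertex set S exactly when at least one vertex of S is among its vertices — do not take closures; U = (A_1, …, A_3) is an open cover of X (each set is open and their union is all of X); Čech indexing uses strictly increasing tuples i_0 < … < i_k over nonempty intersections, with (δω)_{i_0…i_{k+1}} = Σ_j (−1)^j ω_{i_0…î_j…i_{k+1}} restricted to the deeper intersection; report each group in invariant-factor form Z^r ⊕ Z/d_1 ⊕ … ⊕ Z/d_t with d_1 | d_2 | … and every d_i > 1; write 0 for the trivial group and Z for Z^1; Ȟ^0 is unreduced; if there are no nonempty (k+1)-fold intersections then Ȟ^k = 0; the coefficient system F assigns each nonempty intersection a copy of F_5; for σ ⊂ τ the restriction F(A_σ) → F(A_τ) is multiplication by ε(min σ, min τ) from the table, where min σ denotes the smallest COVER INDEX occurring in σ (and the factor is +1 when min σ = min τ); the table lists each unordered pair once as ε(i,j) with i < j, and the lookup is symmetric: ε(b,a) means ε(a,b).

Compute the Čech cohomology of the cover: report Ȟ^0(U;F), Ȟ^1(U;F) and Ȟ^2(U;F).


nerve simplices:
  A1={{s},{u},{q,s},{q,u},{s,t},{s,u},{q,s,u}} A2={{p},{r},{t},{p,r},{p,t},{p,v},{q,r},{q,t},{r,v},{s,t},{t,v},{p,r,v},{q,t,v}} A3={{q},{v},{p,v},{q,r},{q,s},{q,t},{q,u},{q,v},{r,v},{t,v},{p,r,v},{q,s,u},{q,t,v}}
  A12={{s,t}} A13={{q,s},{q,u},{q,s,u}} A23={{p,v},{q,r},{q,t},{r,v},{t,v},{p,r,v},{q,t,v}}
C dims 3,3; δ0: rk_F5 2
degree 0: 3−2−0 = 1 → Ȟ^0 ≅ Z/5
degree 1: 3−0−2 = 1 → Ȟ^1 ≅ Z/5
degree 2: 0−0−0 = 0 → Ȟ^2 ≅ 0

Ȟ^0(U;F) ≅ Z/5, Ȟ^1(U;F) ≅ Z/5 and Ȟ^2(U;F) ≅ 0


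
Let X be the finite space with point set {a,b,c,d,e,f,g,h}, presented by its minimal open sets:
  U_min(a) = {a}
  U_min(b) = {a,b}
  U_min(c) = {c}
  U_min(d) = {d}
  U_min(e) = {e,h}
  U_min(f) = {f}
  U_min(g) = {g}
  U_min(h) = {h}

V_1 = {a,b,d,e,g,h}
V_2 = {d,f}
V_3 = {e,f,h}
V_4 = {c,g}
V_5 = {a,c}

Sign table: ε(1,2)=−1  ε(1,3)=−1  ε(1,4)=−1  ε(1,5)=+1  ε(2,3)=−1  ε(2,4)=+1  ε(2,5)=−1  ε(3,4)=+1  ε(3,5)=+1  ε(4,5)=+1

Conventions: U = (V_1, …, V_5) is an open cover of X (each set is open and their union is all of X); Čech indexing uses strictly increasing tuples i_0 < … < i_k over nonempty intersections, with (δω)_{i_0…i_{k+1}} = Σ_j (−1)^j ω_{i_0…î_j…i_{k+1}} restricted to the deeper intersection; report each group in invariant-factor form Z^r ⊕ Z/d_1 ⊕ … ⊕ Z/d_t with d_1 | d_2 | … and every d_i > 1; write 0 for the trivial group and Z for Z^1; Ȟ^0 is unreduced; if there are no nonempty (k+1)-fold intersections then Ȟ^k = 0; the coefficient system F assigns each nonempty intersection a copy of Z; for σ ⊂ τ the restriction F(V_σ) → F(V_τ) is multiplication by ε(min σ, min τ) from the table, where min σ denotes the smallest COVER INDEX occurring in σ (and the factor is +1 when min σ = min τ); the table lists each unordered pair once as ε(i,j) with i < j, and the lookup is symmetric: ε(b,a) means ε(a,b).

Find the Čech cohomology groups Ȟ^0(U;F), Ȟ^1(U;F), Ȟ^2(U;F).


Ȟ^0(U;F) ≅ 0, Ȟ^1(U;F) ≅ Z ⊕ Z/2, Ȟ^2(U;F) ≅ 0

nonempty overlaps:
  V12={d} V13={e,h} V14={g} V15={a} V23={f} V45={c}
C dims 5,6; δ0: rk 5, SNF 1^4·2
degree 0: 5−5−0 = 0 → Ȟ^0 ≅ 0
degree 1: 6−0−5 = 1 plus torsion [2] → Ȟ^1 ≅ Z ⊕ Z/2
degree 2: 0−0−0 = 0 → Ȟ^2 ≅ 0


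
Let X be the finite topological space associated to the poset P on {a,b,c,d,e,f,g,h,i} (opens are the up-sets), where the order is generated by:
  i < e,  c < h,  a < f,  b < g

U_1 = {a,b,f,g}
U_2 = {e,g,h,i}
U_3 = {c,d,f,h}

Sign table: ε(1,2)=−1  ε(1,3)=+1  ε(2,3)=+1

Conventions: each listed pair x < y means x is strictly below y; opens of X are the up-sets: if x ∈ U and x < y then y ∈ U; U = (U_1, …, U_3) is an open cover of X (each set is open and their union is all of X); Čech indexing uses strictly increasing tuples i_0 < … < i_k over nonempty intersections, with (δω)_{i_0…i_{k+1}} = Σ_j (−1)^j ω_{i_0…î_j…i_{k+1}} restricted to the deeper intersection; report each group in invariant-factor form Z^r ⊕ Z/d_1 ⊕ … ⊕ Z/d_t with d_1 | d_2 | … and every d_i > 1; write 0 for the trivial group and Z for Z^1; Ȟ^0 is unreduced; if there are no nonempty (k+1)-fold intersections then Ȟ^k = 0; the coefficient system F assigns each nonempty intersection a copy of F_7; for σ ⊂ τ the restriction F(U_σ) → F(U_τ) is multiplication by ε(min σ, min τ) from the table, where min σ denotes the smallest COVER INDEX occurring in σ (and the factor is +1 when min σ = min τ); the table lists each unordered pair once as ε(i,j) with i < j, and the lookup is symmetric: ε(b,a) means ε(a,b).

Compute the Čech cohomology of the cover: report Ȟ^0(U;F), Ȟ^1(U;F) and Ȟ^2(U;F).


cover nerve:
  U12={g} U13={f} U23={h}
C dims 3,3; δ0: rk_F7 3
Ȟ^0: (3−3)−0=0 ⇒ 0
Ȟ^1: (3−0)−3=0 ⇒ 0
Ȟ^2: (0−0)−0=0 ⇒ 0

Ȟ^0 = 0, Ȟ^1 = 0 and Ȟ^2 = 0


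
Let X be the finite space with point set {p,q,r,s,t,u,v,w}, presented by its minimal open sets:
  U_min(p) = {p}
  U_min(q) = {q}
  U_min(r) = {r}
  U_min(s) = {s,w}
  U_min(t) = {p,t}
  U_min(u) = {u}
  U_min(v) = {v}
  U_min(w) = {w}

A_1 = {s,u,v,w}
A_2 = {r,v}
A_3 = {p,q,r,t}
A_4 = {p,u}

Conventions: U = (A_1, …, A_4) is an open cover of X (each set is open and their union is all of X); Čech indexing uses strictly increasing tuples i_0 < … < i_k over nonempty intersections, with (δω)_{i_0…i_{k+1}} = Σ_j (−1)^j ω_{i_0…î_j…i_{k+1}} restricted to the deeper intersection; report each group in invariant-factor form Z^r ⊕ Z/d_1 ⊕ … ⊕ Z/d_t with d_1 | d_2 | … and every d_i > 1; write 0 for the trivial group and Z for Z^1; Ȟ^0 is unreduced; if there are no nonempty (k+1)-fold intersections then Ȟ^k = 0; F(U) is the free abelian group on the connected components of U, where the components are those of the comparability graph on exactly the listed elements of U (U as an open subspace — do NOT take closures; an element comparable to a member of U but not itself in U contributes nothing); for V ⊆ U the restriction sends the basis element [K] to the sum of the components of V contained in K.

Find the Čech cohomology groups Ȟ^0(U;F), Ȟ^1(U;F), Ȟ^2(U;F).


Ȟ^0 ≅ Z^6,  Ȟ^1 ≅ 0,  Ȟ^2 ≅ 0

nerve simplices:
  A12={v} A14={u} A23={r} A34={p}
components per intersection:
  A1: {s,w} {u} {v}
  A2: {r} {v}
  A3: {p,t} {q} {r}
  A4: {p} {u}
  A12: {v}
  A14: {u}
  A23: {r}
  A34: {p}
C dims 10,4; δ0: rk 4, SNF 1^4
degree 0: 10−4−0 = 6 → Ȟ^0 ≅ Z^6
degree 1: 4−0−4 = 0 → Ȟ^1 ≅ 0
degree 2: 0−0−0 = 0 → Ȟ^2 ≅ 0


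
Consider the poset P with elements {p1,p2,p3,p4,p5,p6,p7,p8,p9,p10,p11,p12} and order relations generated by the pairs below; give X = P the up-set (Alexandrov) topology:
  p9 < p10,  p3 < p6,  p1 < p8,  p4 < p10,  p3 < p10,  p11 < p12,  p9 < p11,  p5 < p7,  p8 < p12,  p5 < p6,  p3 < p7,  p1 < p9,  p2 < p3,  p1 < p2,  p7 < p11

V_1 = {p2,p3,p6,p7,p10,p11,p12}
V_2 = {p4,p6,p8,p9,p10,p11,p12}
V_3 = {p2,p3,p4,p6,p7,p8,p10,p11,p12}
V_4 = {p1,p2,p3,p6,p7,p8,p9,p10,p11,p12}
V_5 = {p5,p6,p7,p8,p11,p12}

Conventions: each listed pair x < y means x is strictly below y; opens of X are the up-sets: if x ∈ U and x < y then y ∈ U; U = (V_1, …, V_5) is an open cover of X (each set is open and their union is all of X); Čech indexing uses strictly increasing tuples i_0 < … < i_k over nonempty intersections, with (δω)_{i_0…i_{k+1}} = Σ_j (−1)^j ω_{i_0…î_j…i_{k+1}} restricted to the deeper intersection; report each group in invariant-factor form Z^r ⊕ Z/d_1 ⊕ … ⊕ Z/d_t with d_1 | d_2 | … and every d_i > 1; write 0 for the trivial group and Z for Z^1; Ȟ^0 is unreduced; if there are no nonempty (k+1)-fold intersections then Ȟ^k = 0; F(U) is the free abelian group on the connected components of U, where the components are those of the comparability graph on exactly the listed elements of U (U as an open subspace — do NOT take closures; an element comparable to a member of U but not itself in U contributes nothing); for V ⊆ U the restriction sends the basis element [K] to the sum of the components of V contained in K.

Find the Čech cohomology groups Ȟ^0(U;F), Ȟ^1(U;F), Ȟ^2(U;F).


Ȟ^0 ≅ Z; Ȟ^1 ≅ Z; Ȟ^2 ≅ 0

nerve simplices:
  V12={p6,p10,p11,p12} V13={p2,p3,p6,p7,p10,p11,p12} V14={p2,p3,p6,p7,p10,p11,p12} V15={p6,p7,p11,p12} V23={p4,p6,p8,p10,p11,p12} V24={p6,p8,p9,p10,p11,p12} V25={p6,p8,p11,p12} V34={p2,p3,p6,p7,p8,p10,p11,p12} V35={p6,p7,p8,p11,p12} V45={p6,p7,p8,p11,p12}
  V123={p6,p10,p11,p12} V124={p6,p10,p11,p12} V125={p6,p11,p12} V134={p2,p3,p6,p7,p10,p11,p12} V135={p6,p7,p11,p12} V145={p6,p7,p11,p12} V234={p6,p8,p10,p11,p12} V235={p6,p8,p11,p12} V245={p6,p8,p11,p12} V345={p6,p7,p8,p11,p12}
  V1234={p6,p10,p11,p12} V1235={p6,p11,p12} V1245={p6,p11,p12} V1345={p6,p7,p11,p12} V2345={p6,p8,p11,p12}
  V12345={p6,p11,p12}
components per intersection:
  V1: {p2,p3,p6,p7,p10,p11,p12}
  V2: {p4,p8,p9,p10,p11,p12} {p6}
  V3: {p2,p3,p4,p6,p7,p8,p10,p11,p12}
  V4: {p1,p2,p3,p6,p7,p8,p9,p10,p11,p12}
  V5: {p5,p6,p7,p8,p11,p12}
  V12: {p6} {p10} {p11,p12}
  V13: {p2,p3,p6,p7,p10,p11,p12}
  V14: {p2,p3,p6,p7,p10,p11,p12}
  V15: {p6} {p7,p11,p12}
  V23: {p4,p10} {p6} {p8,p11,p12}
  V24: {p6} {p8,p9,p10,p11,p12}
  V25: {p6} {p8,p11,p12}
  V34: {p2,p3,p6,p7,p8,p10,p11,p12}
  V35: {p6} {p7,p8,p11,p12}
  V45: {p6} {p7,p8,p11,p12}
  V123: {p6} {p10} {p11,p12}
  V124: {p6} {p10} {p11,p12}
  V125: {p6} {p11,p12}
  V134: {p2,p3,p6,p7,p10,p11,p12}
  V135: {p6} {p7,p11,p12}
  V145: {p6} {p7,p11,p12}
  V234: {p6} {p8,p11,p12} {p10}
  V235: {p6} {p8,p11,p12}
  V245: {p6} {p8,p11,p12}
  V345: {p6} {p7,p8,p11,p12}
  V1234: {p6} {p10} {p11,p12}
  V1235: {p6} {p11,p12}
  V1245: {p6} {p11,p12}
  V1345: {p6} {p7,p11,p12}
  V2345: {p6} {p8,p11,p12}
  V12345: {p6} {p11,p12}
C dims 6,19,22,11; δ0: rk 5, SNF 1^5; δ1: rk 13, SNF 1^13; δ2: rk 9, SNF 1^9
degree 0: 6−5−0 = 1 → Ȟ^0 ≅ Z
degree 1: 19−13−5 = 1 → Ȟ^1 ≅ Z
degree 2: 22−9−13 = 0 → Ȟ^2 ≅ 0


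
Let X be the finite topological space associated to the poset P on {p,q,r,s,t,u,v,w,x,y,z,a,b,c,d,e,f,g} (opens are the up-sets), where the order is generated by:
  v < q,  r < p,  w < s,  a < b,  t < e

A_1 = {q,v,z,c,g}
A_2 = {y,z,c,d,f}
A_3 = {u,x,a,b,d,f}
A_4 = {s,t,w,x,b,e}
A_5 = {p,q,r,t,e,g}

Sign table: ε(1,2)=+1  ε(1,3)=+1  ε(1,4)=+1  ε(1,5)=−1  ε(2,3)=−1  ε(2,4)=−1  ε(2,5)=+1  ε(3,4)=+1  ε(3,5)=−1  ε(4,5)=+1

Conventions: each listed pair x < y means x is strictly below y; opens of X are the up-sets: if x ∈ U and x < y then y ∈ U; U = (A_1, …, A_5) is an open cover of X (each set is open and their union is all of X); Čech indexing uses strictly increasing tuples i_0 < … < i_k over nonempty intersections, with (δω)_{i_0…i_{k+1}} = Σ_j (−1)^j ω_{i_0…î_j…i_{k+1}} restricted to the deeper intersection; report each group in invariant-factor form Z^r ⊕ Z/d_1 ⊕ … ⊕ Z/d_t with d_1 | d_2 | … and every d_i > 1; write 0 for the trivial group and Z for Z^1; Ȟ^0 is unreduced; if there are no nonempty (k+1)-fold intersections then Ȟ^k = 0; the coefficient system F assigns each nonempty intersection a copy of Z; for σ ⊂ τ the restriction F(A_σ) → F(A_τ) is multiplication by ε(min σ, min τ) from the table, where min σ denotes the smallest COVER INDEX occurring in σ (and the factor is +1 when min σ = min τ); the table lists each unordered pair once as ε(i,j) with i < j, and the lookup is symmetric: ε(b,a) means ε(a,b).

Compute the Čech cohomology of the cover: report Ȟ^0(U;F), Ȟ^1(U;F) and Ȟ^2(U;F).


cover nerve:
  A12={z,c} A15={q,g} A23={d,f} A34={x,b} A45={t,e}
C dims 5,5; δ0: rk 4, SNF 1^4
Ȟ^0: (5−4)−0=1 ⇒ Z
Ȟ^1: (5−0)−4=1 ⇒ Z
Ȟ^2: (0−0)−0=0 ⇒ 0

Ȟ^0 ≅ Z,  Ȟ^1 ≅ Z,  Ȟ^2 ≅ 0


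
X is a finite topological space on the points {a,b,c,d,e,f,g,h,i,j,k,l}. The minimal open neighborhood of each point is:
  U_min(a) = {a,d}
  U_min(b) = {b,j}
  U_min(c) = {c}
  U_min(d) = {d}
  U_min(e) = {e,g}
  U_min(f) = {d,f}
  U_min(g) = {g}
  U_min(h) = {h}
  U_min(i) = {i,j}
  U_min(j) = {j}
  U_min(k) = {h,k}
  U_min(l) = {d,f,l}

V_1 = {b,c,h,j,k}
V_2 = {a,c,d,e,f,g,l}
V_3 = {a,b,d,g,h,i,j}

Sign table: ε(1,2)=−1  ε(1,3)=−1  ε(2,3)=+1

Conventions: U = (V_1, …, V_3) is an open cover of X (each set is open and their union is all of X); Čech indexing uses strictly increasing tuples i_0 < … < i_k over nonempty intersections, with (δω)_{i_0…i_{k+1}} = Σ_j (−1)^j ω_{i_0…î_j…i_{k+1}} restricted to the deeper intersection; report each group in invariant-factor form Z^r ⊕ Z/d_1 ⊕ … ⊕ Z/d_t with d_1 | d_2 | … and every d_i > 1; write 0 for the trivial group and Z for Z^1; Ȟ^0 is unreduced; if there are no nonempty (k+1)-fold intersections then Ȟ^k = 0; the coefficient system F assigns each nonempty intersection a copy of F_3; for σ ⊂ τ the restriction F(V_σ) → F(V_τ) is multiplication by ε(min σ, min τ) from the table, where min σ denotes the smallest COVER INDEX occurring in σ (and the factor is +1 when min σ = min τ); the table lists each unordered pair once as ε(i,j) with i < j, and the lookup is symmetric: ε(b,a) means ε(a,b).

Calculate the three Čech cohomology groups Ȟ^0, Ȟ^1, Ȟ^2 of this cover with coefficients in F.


nonempty overlaps:
  V12={c} V13={b,h,j} V23={a,d,g}
C dims 3,3; δ0: rk_F3 2
degree 0: 3−2−0 = 1 → Ȟ^0 ≅ Z/3
degree 1: 3−0−2 = 1 → Ȟ^1 ≅ Z/3
degree 2: 0−0−0 = 0 → Ȟ^2 ≅ 0

Ȟ^0 ≅ Z/3, Ȟ^1 ≅ Z/3, Ȟ^2 ≅ 0


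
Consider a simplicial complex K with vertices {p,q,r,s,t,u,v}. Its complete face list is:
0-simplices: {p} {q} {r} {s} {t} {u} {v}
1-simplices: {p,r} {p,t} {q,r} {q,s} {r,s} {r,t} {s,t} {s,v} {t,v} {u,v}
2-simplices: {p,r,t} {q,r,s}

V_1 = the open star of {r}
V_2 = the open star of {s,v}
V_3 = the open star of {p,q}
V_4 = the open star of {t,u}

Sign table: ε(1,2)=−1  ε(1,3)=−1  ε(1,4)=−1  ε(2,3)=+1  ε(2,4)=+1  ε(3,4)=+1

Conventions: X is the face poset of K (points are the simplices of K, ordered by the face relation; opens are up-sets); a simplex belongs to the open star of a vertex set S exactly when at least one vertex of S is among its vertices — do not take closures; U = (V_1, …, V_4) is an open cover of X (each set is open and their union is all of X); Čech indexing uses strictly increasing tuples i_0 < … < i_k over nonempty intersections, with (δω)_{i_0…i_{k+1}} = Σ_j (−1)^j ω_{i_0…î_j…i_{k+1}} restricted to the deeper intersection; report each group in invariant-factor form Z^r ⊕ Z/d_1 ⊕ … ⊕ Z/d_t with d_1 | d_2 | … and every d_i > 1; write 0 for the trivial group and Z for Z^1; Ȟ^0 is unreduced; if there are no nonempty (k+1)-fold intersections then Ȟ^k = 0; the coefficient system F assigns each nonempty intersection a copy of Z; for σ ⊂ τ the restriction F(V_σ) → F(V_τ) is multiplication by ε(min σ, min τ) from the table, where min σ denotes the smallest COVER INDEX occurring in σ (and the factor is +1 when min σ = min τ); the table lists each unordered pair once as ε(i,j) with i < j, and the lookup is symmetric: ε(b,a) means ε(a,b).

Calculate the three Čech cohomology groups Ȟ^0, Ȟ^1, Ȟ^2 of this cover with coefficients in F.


Ȟ^0(U;F) ≅ Z; Ȟ^1(U;F) ≅ Z; Ȟ^2(U;F) ≅ 0

nerve of the cover:
  V1={{r},{p,r},{q,r},{r,s},{r,t},{p,r,t},{q,r,s}} V2={{s},{v},{q,s},{r,s},{s,t},{s,v},{t,v},{u,v},{q,r,s}} V3={{p},{q},{p,r},{p,t},{q,r},{q,s},{p,r,t},{q,r,s}} V4={{t},{u},{p,t},{r,t},{s,t},{t,v},{u,v},{p,r,t}}
  V12={{r,s},{q,r,s}} V13={{p,r},{q,r},{p,r,t},{q,r,s}} V14={{r,t},{p,r,t}} V23={{q,s},{q,r,s}} V24={{s,t},{t,v},{u,v}} V34={{p,t},{p,r,t}}
  V123={{q,r,s}} V134={{p,r,t}}
C dims 4,6,2; δ0: rk 3, SNF 1^3; δ1: rk 2, SNF 1^2
Ȟ^0 = (4 − 3) − 0 = 1, so Ȟ^0 ≅ Z
Ȟ^1 = (6 − 2) − 3 = 1, so Ȟ^1 ≅ Z
Ȟ^2 = (2 − 0) − 2 = 0, so Ȟ^2 ≅ 0


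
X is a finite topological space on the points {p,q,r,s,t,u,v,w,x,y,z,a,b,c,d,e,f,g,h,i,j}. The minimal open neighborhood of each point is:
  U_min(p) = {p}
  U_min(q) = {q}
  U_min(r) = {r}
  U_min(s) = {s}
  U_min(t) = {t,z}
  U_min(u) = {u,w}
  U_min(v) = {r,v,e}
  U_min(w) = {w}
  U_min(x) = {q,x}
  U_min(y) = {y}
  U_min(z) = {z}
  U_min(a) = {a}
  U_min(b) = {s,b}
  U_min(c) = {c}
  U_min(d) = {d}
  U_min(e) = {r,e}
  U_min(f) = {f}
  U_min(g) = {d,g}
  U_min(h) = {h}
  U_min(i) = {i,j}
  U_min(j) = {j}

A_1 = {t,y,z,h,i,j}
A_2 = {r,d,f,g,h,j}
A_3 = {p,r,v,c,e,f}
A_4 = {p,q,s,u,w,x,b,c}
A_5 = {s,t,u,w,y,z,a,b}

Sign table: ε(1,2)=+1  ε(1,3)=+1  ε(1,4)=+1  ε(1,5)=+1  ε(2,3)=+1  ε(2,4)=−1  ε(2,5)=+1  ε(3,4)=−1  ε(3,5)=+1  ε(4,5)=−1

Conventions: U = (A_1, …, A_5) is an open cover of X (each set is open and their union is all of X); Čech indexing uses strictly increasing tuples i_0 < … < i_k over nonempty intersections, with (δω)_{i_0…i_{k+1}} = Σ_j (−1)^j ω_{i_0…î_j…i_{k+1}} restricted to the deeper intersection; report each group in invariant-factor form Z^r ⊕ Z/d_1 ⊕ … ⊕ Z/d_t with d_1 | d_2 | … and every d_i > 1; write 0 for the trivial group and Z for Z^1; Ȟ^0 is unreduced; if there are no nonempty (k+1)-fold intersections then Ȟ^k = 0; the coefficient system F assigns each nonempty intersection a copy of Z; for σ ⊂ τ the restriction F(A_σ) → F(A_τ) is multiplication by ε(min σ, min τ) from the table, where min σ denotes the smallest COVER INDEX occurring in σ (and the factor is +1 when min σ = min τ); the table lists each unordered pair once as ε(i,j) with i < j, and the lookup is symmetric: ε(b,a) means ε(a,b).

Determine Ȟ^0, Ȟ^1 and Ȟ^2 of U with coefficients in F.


Ȟ^0 ≅ Z,  Ȟ^1 ≅ Z,  Ȟ^2 ≅ 0

nerve of the cover:
  A12={h,j} A15={t,y,z} A23={r,f} A34={p,c} A45={s,u,w,b}
C dims 5,5; δ0: rk 4, SNF 1^4
Ȟ^0 = (5 − 4) − 0 = 1, so Ȟ^0 ≅ Z
Ȟ^1 = (5 − 0) − 4 = 1, so Ȟ^1 ≅ Z
Ȟ^2 = (0 − 0) − 0 = 0, so Ȟ^2 ≅ 0


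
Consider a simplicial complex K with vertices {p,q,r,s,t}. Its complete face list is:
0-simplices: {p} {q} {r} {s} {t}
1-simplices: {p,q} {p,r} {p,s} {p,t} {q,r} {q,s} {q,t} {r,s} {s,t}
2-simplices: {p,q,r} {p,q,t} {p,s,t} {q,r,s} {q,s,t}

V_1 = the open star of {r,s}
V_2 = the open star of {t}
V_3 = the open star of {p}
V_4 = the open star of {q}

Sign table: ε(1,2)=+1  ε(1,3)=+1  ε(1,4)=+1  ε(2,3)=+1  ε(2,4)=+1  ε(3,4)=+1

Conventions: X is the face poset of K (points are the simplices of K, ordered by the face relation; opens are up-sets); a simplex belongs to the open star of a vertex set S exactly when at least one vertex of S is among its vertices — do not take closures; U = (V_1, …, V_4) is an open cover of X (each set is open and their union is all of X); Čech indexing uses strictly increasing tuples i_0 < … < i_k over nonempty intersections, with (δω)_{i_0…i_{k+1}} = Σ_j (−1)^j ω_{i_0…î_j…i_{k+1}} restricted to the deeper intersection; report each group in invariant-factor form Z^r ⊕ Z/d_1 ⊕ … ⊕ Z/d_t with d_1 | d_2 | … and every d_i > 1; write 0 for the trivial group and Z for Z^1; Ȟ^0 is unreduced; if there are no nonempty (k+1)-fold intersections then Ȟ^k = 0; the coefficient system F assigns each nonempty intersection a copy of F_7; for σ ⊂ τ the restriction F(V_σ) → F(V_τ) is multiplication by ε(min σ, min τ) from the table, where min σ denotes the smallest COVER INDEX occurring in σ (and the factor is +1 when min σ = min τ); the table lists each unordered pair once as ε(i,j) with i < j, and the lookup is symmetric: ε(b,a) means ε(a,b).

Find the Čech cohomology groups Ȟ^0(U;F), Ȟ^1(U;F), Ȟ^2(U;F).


Ȟ^0 ≅ Z/7, Ȟ^1 ≅ 0, Ȟ^2 ≅ Z/7

intersection data:
  V1={{r},{s},{p,r},{p,s},{q,r},{q,s},{r,s},{s,t},{p,q,r},{p,s,t},{q,r,s},{q,s,t}} V2={{t},{p,t},{q,t},{s,t},{p,q,t},{p,s,t},{q,s,t}} V3={{p},{p,q},{p,r},{p,s},{p,t},{p,q,r},{p,q,t},{p,s,t}} V4={{q},{p,q},{q,r},{q,s},{q,t},{p,q,r},{p,q,t},{q,r,s},{q,s,t}}
  V12={{s,t},{p,s,t},{q,s,t}} V13={{p,r},{p,s},{p,q,r},{p,s,t}} V14={{q,r},{q,s},{p,q,r},{q,r,s},{q,s,t}} V23={{p,t},{p,q,t},{p,s,t}} V24={{q,t},{p,q,t},{q,s,t}} V34={{p,q},{p,q,r},{p,q,t}}
  V123={{p,s,t}} V124={{q,s,t}} V134={{p,q,r}} V234={{p,q,t}}
C dims 4,6,4; δ0: rk_F7 3; δ1: rk_F7 3
Ȟ^0 = (4 − 3) − 0 = 1, so Ȟ^0 ≅ Z/7
Ȟ^1 = (6 − 3) − 3 = 0, so Ȟ^1 ≅ 0
Ȟ^2 = (4 − 0) − 3 = 1, so Ȟ^2 ≅ Z/7


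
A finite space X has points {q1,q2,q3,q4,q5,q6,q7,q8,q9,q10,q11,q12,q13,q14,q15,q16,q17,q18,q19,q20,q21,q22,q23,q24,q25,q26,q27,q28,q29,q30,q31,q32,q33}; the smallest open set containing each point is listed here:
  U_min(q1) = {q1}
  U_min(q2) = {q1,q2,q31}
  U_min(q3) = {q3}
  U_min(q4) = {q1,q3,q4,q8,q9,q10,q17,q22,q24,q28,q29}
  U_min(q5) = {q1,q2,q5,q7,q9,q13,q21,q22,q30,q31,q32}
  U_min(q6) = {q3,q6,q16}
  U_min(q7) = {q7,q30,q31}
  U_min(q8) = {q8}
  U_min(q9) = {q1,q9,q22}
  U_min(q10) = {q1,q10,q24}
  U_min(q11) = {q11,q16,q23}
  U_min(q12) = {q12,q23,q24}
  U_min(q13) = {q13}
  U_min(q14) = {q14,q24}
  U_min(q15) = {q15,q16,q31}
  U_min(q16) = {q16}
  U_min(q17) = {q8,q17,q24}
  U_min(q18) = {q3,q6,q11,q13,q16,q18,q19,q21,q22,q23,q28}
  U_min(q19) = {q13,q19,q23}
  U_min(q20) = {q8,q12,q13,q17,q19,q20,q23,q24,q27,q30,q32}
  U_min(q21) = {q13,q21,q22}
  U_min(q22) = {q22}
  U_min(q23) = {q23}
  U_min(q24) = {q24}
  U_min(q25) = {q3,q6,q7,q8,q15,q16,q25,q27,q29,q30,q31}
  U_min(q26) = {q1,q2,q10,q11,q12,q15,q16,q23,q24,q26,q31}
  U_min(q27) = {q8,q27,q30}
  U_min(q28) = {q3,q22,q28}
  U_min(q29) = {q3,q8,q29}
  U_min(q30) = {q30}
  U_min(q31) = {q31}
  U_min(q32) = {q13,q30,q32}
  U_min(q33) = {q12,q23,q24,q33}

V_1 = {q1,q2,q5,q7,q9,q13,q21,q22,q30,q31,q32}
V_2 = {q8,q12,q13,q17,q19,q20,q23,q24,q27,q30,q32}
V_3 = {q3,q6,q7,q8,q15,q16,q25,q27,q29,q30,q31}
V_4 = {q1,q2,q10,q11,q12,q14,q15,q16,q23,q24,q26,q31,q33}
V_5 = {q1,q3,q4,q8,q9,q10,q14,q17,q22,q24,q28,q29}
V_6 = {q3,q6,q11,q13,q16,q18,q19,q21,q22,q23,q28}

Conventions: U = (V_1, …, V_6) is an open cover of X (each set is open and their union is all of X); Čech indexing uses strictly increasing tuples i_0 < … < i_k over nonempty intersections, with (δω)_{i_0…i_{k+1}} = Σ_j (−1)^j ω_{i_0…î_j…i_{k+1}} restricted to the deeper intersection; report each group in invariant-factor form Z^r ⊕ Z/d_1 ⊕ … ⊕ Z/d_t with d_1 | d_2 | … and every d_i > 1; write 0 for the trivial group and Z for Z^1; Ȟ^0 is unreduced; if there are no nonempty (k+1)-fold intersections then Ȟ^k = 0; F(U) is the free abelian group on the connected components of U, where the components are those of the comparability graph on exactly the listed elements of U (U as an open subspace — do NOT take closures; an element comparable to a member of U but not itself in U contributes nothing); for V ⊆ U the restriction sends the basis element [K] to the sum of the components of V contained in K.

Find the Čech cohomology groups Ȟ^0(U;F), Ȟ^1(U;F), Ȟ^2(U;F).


cover nerve:
  V12={q13,q30,q32} V13={q7,q30,q31} V14={q1,q2,q31} V15={q1,q9,q22} V16={q13,q21,q22} V23={q8,q27,q30} V24={q12,q23,q24} V25={q8,q17,q24} V26={q13,q19,q23} V34={q15,q16,q31} V35={q3,q8,q29} V36={q3,q6,q16} V45={q1,q10,q14,q24} V46={q11,q16,q23} V56={q3,q22,q28}
  V123={q30} V126={q13} V134={q31} V145={q1} V156={q22} V235={q8} V245={q24} V246={q23} V346={q16} V356={q3}
components per intersection:
  V1: {q1,q2,q5,q7,q9,q13,q21,q22,q30,q31,q32}
  V2: {q8,q12,q13,q17,q19,q20,q23,q24,q27,q30,q32}
  V3: {q3,q6,q7,q8,q15,q16,q25,q27,q29,q30,q31}
  V4: {q1,q2,q10,q11,q12,q14,q15,q16,q23,q24,q26,q31,q33}
  V5: {q1,q3,q4,q8,q9,q10,q14,q17,q22,q24,q28,q29}
  V6: {q3,q6,q11,q13,q16,q18,q19,q21,q22,q23,q28}
  V12: {q13,q30,q32}
  V13: {q7,q30,q31}
  V14: {q1,q2,q31}
  V15: {q1,q9,q22}
  V16: {q13,q21,q22}
  V23: {q8,q27,q30}
  V24: {q12,q23,q24}
  V25: {q8,q17,q24}
  V26: {q13,q19,q23}
  V34: {q15,q16,q31}
  V35: {q3,q8,q29}
  V36: {q3,q6,q16}
  V45: {q1,q10,q14,q24}
  V46: {q11,q16,q23}
  V56: {q3,q22,q28}
  V123: {q30}
  V126: {q13}
  V134: {q31}
  V145: {q1}
  V156: {q22}
  V235: {q8}
  V245: {q24}
  V246: {q23}
  V346: {q16}
  V356: {q3}
C dims 6,15,10; δ0: rk 5, SNF 1^5; δ1: rk 10, SNF 1^9·2
Ȟ^0: (6−5)−0=1 ⇒ Z
Ȟ^1: (15−10)−5=0 ⇒ 0
Ȟ^2: (10−0)−10=0 plus torsion [2] ⇒ Z/2

Ȟ^0 = Z, Ȟ^1 = 0 and Ȟ^2 = Z/2


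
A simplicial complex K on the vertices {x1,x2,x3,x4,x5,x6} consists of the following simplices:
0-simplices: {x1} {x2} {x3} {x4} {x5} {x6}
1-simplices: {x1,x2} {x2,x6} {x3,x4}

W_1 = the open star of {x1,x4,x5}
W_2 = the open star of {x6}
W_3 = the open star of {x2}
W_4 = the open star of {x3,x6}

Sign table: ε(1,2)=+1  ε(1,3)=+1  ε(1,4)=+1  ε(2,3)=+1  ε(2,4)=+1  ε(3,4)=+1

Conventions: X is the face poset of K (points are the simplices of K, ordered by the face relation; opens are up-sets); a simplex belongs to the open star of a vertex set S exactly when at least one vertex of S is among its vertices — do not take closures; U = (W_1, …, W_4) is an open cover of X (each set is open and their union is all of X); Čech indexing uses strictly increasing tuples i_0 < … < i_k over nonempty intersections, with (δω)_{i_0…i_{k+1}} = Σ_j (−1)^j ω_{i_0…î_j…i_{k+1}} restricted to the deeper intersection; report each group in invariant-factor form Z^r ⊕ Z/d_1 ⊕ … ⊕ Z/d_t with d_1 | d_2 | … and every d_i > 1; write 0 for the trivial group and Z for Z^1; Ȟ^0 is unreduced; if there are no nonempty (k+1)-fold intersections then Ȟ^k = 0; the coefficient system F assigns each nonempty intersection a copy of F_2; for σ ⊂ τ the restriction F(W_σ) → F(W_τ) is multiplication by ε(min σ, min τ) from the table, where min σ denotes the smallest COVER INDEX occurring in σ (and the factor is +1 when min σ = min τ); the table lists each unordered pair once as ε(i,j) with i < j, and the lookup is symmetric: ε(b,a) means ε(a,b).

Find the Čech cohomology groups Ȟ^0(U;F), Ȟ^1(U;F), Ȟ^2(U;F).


nerve simplices:
  W1={{x1},{x4},{x5},{x1,x2},{x3,x4}} W2={{x6},{x2,x6}} W3={{x2},{x1,x2},{x2,x6}} W4={{x3},{x6},{x2,x6},{x3,x4}}
  W13={{x1,x2}} W14={{x3,x4}} W23={{x2,x6}} W24={{x6},{x2,x6}} W34={{x2,x6}}
  W234={{x2,x6}}
C dims 4,5,1; δ0: rk_F2 3; δ1: rk_F2 1
degree 0: 4−3−0 = 1 → Ȟ^0 ≅ Z/2
degree 1: 5−1−3 = 1 → Ȟ^1 ≅ Z/2
degree 2: 1−0−1 = 0 → Ȟ^2 ≅ 0

Ȟ^0 ≅ Z/2; Ȟ^1 ≅ Z/2; Ȟ^2 ≅ 0


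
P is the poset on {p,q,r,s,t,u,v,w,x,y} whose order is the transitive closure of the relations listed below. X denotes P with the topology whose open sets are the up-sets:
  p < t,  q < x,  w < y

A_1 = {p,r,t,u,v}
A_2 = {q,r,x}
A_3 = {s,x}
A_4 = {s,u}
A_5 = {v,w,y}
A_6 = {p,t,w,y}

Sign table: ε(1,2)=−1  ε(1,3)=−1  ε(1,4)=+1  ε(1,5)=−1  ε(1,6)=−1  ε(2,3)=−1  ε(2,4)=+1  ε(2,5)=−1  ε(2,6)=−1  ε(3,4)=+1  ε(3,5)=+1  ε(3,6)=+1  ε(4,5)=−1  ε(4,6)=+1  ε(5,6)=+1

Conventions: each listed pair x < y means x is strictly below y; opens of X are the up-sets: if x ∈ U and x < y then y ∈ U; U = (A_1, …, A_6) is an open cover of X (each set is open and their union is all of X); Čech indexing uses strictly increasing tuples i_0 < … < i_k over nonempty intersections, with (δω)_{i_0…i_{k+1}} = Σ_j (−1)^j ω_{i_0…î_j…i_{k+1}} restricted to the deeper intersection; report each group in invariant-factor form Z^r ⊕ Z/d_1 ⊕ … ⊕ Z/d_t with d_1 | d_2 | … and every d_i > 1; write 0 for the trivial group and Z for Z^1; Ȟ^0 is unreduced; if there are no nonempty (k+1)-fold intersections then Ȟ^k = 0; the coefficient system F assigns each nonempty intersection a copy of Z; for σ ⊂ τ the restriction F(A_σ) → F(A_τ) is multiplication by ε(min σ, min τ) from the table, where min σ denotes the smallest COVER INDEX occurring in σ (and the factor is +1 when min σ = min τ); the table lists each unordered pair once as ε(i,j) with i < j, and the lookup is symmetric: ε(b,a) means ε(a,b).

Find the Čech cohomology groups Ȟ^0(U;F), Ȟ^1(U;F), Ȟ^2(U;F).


nonempty overlaps:
  A12={r} A14={u} A15={v} A16={p,t} A23={x} A34={s} A56={w,y}
C dims 6,7; δ0: rk 5, SNF 1^5
degree 0: 6−5−0 = 1 → Ȟ^0 ≅ Z
degree 1: 7−0−5 = 2 → Ȟ^1 ≅ Z^2
degree 2: 0−0−0 = 0 → Ȟ^2 ≅ 0

Ȟ^0 = Z, Ȟ^1 = Z^2, Ȟ^2 = 0
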